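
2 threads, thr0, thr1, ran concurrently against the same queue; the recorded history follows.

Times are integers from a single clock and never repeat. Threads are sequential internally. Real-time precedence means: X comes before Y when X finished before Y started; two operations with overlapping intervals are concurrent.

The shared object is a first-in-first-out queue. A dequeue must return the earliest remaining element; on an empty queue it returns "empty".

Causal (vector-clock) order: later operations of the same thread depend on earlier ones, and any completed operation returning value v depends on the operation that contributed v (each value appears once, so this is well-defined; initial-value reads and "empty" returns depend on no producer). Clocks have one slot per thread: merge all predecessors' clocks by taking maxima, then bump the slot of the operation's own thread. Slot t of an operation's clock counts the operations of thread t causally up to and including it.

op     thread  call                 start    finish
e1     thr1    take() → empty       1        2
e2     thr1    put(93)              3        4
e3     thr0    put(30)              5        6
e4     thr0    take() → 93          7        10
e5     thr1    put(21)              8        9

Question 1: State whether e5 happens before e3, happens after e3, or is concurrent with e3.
Answer: after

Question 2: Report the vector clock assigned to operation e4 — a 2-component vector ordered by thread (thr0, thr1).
Answer: (2, 2)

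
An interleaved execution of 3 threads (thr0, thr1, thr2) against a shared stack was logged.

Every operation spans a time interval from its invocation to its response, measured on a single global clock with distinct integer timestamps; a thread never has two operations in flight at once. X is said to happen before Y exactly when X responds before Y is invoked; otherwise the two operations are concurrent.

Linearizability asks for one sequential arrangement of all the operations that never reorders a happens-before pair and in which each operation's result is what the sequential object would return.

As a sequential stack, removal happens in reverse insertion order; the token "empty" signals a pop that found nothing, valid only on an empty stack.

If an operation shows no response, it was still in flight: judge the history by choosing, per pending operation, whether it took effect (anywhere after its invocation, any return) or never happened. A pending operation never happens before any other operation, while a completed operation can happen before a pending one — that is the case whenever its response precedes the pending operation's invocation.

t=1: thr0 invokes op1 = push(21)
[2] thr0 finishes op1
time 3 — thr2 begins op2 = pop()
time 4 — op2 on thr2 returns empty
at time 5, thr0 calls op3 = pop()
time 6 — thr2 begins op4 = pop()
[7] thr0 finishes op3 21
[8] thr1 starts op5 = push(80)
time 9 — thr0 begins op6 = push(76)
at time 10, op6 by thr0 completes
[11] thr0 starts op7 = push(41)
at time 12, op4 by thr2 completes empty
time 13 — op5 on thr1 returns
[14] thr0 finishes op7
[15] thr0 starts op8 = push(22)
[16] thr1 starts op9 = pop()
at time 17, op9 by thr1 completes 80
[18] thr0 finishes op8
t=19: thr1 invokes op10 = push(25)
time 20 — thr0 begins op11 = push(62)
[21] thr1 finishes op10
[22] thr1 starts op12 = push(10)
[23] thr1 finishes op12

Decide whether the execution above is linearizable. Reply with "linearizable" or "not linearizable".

prefix check: 1..3 passes, 1..4 fails once op2's time-4 response joins
exhaustive check: the 2 completed stack ops admit one real-time order; illegal
one such order, op1, op2, breaks at step 2 where op2 pop() → empty is illegal

not linearizable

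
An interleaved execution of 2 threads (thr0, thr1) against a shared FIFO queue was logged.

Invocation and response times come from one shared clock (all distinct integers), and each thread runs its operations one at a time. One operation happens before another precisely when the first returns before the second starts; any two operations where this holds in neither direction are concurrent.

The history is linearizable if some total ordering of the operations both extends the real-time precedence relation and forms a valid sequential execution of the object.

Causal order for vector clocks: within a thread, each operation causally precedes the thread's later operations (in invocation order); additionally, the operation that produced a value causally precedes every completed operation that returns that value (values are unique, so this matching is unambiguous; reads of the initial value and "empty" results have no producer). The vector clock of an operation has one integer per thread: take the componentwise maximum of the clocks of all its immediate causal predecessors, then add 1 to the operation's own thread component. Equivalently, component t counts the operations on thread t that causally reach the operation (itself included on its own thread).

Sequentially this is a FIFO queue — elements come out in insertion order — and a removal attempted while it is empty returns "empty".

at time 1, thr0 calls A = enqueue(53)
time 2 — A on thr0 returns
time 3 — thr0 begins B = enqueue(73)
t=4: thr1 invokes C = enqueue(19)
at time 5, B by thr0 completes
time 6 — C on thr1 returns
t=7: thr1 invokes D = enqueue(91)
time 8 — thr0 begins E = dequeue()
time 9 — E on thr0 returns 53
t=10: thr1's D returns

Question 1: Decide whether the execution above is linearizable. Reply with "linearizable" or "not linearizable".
linearizable

one valid linearization: A, B, C, D, E
1. A enqueue(53), leaving queue <53>
2. B enqueue(73), leaving queue <53,73>
3. C enqueue(19), leaving queue <53,73,19>
4. D enqueue(91), leaving queue <53,73,19,91>
5. E dequeue() → 53, leaving queue <73,19,91>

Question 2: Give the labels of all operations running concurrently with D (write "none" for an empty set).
E

concurrent with D ([7,10]): every op whose interval crosses 7..10
A [1,2]: before
B [3,5]: before
C [4,6]: before
E [8,9]: concurrent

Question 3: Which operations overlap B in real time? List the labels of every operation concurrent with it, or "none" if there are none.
C

B spans [3,5]: anything still running between times 3 and 5 counts as concurrent
A [1,2]: before
C [4,6]: concurrent
D [7,10]: after
E [8,9]: after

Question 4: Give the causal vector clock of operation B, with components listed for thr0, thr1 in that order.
(2, 0)

root op C, invoked 4: fresh clock plus thr1's own tick → (0, 1)
root op A, invoked 1: fresh clock plus thr0's own tick → (1, 0)
D (invocation 7): componentwise max over VC(C)=(0, 1), +1 at thr1, giving (0, 2)
B (invocation 3): componentwise max over VC(A)=(1, 0), +1 at thr0, giving (2, 0)
E (invocation 8): componentwise max over VC(A)=(1, 0), VC(B)=(2, 0), +1 at thr0, giving (3, 0)
target: VC(B) = (2, 0)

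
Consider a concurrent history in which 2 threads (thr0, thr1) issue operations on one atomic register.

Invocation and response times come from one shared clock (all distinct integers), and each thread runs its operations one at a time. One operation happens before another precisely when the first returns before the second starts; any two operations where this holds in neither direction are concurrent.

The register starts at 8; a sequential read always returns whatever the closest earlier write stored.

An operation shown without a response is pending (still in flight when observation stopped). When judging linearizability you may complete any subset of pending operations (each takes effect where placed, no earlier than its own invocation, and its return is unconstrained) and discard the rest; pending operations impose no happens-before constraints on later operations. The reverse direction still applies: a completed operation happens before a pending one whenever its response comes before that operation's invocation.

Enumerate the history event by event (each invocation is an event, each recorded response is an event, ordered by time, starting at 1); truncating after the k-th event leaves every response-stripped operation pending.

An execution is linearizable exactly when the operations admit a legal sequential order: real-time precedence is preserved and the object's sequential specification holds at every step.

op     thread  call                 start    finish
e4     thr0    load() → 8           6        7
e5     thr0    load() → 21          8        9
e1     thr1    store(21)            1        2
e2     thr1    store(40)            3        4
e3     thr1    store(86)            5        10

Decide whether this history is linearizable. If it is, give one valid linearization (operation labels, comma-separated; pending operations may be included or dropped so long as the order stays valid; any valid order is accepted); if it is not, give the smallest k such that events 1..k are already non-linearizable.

not linearizable — minimal violating prefix: 7 events

events 1..6 are fine; event 7 — the response of e4 at time 7 — makes the prefix non-linearizable
one real-time candidate order over the 3 completed operations — the atomic register replay rejects it
no escape via the 1 pending operation (e3): every completion choice fails
for example e1, e2, e4 (pending dropped) fails at step 3: e4 load() → 8 is not legal there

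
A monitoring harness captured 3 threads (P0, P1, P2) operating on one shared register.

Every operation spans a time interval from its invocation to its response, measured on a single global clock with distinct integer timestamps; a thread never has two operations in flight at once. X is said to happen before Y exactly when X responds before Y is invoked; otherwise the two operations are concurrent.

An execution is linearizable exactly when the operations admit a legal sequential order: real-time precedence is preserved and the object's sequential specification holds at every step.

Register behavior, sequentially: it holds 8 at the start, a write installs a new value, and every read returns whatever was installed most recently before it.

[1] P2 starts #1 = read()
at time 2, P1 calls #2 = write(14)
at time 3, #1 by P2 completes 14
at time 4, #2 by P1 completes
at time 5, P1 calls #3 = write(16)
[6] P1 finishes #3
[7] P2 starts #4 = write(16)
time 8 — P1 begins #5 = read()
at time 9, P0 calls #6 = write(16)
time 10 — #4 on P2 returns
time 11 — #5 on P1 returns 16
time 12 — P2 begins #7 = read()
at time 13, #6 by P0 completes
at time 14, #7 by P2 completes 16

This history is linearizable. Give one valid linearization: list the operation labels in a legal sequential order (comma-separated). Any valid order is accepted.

after step 1 (#2 write(14)): value 14
after step 2 (#1 read() → 14): value 14
after step 3 (#3 write(16)): value 16
after step 4 (#4 write(16)): value 16
after step 5 (#5 read() → 16): value 16
after step 6 (#6 write(16)): value 16
after step 7 (#7 read() → 16): value 16

#2, #1, #3, #4, #5, #6, #7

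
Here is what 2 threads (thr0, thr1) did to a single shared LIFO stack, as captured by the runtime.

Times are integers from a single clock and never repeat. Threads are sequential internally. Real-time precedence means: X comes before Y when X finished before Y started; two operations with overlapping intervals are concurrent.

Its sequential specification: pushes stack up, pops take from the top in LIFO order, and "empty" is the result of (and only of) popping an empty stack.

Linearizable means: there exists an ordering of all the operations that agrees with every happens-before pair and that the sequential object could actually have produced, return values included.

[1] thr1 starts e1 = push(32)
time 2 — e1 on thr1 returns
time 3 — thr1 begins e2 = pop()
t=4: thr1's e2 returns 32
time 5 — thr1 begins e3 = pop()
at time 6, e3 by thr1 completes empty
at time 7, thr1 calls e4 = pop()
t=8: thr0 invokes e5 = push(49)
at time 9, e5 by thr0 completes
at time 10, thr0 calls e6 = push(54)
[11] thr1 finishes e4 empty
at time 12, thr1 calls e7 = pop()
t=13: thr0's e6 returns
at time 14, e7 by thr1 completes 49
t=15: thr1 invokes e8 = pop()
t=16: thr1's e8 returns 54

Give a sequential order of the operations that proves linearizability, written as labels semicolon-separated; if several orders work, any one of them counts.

1. e1 push(32), leaving stack <32>
2. e2 pop() → 32, leaving stack <>
3. e3 pop() → empty, leaving stack <>
4. e4 pop() → empty, leaving stack <>
5. e5 push(49), leaving stack <49>
6. e7 pop() → 49, leaving stack <>
7. e6 push(54), leaving stack <54>
8. e8 pop() → 54, leaving stack <>

e1; e2; e3; e4; e5; e7; e6; e8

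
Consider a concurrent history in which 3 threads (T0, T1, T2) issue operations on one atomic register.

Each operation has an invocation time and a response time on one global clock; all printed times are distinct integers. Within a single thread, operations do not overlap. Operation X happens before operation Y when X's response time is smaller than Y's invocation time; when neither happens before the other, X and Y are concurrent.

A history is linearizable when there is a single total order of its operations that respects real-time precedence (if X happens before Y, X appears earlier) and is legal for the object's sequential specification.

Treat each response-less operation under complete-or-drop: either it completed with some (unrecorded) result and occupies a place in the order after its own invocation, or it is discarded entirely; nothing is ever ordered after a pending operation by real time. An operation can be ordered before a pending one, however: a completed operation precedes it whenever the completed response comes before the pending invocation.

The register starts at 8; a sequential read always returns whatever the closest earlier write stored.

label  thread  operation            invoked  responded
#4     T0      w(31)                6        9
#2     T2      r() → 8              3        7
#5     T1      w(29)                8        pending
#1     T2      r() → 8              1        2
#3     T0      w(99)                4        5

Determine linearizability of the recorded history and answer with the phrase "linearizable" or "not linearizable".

witness order: #1, #2, #3, #4
step 1: #1 r() → 8 — value 8
step 2: #2 r() → 8 — value 8
step 3: #3 w(99) — value 99
step 4: #4 w(31) — value 31

linearizable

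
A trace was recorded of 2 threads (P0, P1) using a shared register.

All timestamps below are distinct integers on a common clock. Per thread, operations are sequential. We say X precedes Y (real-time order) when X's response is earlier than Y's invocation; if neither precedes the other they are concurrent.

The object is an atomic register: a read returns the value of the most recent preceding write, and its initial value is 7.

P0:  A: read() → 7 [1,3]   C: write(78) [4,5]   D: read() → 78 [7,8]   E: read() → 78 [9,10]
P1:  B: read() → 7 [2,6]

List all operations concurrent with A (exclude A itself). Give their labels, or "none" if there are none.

concurrent with A ([1,3]): every op whose interval crosses 1..3
B [2,6]: concurrent
C [4,5]: after
D [7,8]: after
E [9,10]: after

B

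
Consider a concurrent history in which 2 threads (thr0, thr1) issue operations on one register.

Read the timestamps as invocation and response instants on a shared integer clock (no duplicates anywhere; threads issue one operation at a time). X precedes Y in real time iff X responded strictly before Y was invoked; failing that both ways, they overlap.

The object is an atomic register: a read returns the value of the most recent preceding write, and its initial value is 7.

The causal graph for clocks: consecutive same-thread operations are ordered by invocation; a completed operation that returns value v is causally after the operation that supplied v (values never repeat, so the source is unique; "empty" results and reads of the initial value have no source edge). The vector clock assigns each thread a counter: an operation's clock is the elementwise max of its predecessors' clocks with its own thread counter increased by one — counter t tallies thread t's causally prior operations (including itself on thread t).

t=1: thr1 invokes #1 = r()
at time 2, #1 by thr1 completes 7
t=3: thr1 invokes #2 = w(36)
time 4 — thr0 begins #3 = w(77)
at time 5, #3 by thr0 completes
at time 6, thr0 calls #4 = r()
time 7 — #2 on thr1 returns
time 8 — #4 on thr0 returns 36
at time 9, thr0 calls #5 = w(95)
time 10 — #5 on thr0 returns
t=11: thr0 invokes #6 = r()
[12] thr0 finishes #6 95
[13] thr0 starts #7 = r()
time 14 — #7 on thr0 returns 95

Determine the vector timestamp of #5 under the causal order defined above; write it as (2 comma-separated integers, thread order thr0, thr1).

(3, 2)

#1 (invocation 1): nothing precedes it; thr1's component alone gives (0, 1)
#3 (invocation 4): nothing precedes it; thr0's component alone gives (1, 0)
invoked at 3, #2 merges VC(#1)=(0, 1) and bumps thr1's slot → (0, 2)
invoked at 6, #4 merges VC(#2)=(0, 2), VC(#3)=(1, 0) and bumps thr0's slot → (2, 2)
invoked at 9, #5 merges VC(#4)=(2, 2) and bumps thr0's slot → (3, 2)
invoked at 11, #6 merges VC(#5)=(3, 2) and bumps thr0's slot → (4, 2)
invoked at 13, #7 merges VC(#5)=(3, 2), VC(#6)=(4, 2) and bumps thr0's slot → (5, 2)
target: VC(#5) = (3, 2)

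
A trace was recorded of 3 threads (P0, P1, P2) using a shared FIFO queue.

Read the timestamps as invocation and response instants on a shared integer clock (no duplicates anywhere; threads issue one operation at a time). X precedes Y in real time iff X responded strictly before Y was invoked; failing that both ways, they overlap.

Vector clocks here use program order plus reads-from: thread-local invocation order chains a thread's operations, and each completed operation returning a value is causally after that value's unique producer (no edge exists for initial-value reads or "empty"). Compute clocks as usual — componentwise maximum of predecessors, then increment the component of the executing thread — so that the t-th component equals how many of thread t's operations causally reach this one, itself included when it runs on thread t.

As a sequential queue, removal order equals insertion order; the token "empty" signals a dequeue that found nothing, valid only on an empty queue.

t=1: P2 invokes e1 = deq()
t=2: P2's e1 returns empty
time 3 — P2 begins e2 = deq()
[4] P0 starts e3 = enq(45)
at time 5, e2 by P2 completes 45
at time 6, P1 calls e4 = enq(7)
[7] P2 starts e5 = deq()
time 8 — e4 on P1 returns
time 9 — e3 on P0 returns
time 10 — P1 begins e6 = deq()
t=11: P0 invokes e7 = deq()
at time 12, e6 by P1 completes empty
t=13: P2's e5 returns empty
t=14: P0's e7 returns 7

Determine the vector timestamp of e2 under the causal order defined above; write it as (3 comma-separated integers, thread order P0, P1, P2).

VC(e1, invoked at 1): no causal predecessors; +1 on P2 → (0, 0, 1)
VC(e4, invoked at 6): no causal predecessors; +1 on P1 → (0, 1, 0)
VC(e3, invoked at 4): no causal predecessors; +1 on P0 → (1, 0, 0)
from VC(e4)=(0, 1, 0), e6 (invoked 10) maxes components and bumps P1 → (0, 2, 0)
from VC(e1)=(0, 0, 1), VC(e3)=(1, 0, 0), e2 (invoked 3) maxes components and bumps P2 → (1, 0, 2)
from VC(e3)=(1, 0, 0), VC(e4)=(0, 1, 0), e7 (invoked 11) maxes components and bumps P0 → (2, 1, 0)
from VC(e2)=(1, 0, 2), e5 (invoked 7) maxes components and bumps P2 → (1, 0, 3)
target: VC(e2) = (1, 0, 2)

(1, 0, 2)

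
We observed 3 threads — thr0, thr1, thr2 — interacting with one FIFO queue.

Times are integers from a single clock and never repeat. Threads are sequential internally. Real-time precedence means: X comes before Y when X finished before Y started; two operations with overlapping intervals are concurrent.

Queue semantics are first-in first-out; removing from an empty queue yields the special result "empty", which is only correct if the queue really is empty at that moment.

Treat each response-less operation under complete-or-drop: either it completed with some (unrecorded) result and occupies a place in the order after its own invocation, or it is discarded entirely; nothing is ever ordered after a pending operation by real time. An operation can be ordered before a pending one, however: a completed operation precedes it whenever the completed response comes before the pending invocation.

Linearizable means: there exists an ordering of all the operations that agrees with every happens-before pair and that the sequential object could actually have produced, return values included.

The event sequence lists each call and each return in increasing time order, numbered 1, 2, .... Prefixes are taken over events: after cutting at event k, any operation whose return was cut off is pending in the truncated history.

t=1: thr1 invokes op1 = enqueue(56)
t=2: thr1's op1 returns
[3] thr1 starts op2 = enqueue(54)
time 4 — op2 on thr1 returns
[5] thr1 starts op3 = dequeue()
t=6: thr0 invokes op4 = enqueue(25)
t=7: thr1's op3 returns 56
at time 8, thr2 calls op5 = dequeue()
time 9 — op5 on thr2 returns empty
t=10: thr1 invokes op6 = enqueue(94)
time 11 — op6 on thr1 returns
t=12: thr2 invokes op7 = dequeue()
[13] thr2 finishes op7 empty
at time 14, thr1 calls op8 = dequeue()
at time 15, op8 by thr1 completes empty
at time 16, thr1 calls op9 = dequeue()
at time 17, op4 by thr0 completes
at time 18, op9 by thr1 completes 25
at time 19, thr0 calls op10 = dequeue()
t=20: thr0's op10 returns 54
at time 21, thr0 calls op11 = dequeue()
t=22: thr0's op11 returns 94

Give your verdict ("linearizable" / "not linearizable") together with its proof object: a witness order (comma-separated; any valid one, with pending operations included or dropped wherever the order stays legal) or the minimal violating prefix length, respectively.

through event 8 a valid linearization exists; event 9 (op5 responding at time 9) ends that
one real-time candidate order over the 4 completed operations — the FIFO queue replay rejects it
include/drop combinations of the 1 pending operation (op4) were all tried; none helps
e.g. op1, op2, op3, op5 (pending dropped): illegal at step 4, since op5 dequeue() → empty cannot apply there

not linearizable — minimal violating prefix: 9 events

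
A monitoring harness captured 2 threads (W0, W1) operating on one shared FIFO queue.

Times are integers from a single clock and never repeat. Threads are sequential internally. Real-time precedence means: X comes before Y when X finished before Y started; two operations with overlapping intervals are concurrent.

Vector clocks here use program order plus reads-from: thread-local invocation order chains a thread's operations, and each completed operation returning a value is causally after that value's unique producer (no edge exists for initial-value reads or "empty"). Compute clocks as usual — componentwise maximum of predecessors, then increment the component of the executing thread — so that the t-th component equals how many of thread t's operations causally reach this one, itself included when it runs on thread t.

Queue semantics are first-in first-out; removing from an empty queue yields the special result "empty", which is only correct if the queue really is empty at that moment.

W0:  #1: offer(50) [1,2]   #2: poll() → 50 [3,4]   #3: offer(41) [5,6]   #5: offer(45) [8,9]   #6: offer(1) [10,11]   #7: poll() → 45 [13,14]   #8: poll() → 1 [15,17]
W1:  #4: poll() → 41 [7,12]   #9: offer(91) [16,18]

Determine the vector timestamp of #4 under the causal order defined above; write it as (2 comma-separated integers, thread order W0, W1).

no predecessors for #1 (invoked 1): W0 increments from zero → (1, 0)
#2 (invocation 3): componentwise max over VC(#1)=(1, 0), +1 at W0, giving (2, 0)
#3 (invocation 5): componentwise max over VC(#2)=(2, 0), +1 at W0, giving (3, 0)
#4 (invocation 7): componentwise max over VC(#3)=(3, 0), +1 at W1, giving (3, 1)
#5 (invocation 8): componentwise max over VC(#3)=(3, 0), +1 at W0, giving (4, 0)
#9 (invocation 16): componentwise max over VC(#4)=(3, 1), +1 at W1, giving (3, 2)
#6 (invocation 10): componentwise max over VC(#5)=(4, 0), +1 at W0, giving (5, 0)
#7 (invocation 13): componentwise max over VC(#5)=(4, 0), VC(#6)=(5, 0), +1 at W0, giving (6, 0)
#8 (invocation 15): componentwise max over VC(#6)=(5, 0), VC(#7)=(6, 0), +1 at W0, giving (7, 0)
target: VC(#4) = (3, 1)

(3, 1)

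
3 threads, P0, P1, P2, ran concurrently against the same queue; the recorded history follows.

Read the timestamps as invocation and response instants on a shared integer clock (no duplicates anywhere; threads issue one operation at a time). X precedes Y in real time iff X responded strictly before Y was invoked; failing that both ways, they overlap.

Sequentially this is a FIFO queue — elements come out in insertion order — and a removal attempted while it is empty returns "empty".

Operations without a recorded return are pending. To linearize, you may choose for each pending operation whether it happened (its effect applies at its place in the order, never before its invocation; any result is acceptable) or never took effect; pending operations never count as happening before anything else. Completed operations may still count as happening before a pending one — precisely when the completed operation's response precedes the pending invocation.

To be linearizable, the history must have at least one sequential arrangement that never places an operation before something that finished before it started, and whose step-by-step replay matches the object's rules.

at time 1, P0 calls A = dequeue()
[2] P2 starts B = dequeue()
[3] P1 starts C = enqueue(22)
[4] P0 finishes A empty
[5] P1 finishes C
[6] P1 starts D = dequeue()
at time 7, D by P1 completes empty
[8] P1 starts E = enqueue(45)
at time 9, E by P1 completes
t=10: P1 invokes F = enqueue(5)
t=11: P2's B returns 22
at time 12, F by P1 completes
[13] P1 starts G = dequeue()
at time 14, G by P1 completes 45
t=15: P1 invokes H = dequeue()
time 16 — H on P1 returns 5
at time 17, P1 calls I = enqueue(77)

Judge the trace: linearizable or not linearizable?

linearizable

witness order: A, C, B, D, E, F, G, H
1. A dequeue() → empty, leaving queue <>
2. C enqueue(22), leaving queue <22>
3. B dequeue() → 22, leaving queue <>
4. D dequeue() → empty, leaving queue <>
5. E enqueue(45), leaving queue <45>
6. F enqueue(5), leaving queue <45,5>
7. G dequeue() → 45, leaving queue <5>
8. H dequeue() → 5, leaving queue <>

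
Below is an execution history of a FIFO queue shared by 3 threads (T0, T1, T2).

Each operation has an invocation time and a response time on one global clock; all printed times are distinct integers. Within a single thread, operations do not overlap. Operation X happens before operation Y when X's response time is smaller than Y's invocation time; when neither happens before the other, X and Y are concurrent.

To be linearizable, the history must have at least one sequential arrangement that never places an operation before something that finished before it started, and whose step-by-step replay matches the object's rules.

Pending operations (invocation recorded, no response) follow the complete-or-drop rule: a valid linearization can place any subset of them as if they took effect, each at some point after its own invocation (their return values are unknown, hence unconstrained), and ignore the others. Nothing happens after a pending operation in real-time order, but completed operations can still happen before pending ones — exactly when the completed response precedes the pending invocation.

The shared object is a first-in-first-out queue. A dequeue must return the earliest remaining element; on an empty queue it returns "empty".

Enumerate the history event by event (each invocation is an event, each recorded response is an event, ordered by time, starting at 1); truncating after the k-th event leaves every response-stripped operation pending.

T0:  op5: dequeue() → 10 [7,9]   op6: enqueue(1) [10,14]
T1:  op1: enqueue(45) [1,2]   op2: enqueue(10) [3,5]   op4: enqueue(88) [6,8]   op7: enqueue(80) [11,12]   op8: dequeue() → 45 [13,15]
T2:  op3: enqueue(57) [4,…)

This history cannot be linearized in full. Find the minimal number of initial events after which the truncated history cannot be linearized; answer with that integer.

a valid linearization of events 1..8 exists, for instance op1, op2, op3, op4:
1. op1 enqueue(45), leaving queue <45>
2. op2 enqueue(10), leaving queue <45,10>
3. op3 enqueue(57) (pending, included), leaving queue <45,10,57>
4. op4 enqueue(88), leaving queue <45,10,57,88>
once event 9 joins (op5's response, time 9), exhaustive search finds no witness
no escape via the 1 pending operation (op3): every completion choice fails
for example op1, op2, op4, op5 (pending dropped) fails at step 4: op5 dequeue() → 10 is not legal there
for example op1, op2, op5, op4 (pending dropped) fails at step 3: op5 dequeue() → 10 is not legal there

9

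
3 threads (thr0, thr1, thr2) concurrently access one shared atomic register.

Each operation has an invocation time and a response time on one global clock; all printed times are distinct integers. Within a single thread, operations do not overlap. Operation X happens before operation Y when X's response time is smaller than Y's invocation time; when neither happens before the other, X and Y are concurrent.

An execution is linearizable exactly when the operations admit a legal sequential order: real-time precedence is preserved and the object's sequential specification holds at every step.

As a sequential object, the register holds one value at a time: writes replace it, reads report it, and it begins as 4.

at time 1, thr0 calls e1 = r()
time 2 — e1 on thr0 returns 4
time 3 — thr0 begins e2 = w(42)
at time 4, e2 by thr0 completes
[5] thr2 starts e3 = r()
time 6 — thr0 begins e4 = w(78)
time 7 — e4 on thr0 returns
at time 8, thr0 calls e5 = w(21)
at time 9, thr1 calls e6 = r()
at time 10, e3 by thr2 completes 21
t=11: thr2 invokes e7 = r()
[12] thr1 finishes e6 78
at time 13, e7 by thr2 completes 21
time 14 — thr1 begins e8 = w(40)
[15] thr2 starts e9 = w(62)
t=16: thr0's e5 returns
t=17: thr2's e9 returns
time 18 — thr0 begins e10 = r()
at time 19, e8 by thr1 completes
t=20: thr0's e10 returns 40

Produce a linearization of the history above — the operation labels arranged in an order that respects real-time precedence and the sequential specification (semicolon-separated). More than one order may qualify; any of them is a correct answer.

step 1: e1 r() → 4 — value 4
step 2: e2 w(42) — value 42
step 3: e4 w(78) — value 78
step 4: e6 r() → 78 — value 78
step 5: e5 w(21) — value 21
step 6: e3 r() → 21 — value 21
step 7: e7 r() → 21 — value 21
step 8: e9 w(62) — value 62
step 9: e8 w(40) — value 40
step 10: e10 r() → 40 — value 40

e1; e2; e4; e6; e5; e3; e7; e9; e8; e10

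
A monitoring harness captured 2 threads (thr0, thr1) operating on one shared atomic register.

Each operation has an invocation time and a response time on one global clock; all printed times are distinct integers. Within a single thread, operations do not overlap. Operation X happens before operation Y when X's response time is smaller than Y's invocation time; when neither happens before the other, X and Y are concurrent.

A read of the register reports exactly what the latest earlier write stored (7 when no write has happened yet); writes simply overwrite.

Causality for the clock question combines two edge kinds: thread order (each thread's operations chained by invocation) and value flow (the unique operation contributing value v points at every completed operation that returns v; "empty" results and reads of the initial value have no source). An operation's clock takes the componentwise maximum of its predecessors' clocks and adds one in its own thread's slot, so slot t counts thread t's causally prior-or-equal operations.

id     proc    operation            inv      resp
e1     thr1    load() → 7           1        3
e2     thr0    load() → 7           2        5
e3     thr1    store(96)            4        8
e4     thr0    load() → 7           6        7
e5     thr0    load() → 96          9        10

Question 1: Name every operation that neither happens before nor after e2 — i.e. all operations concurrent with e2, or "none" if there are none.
e2 spans [2,5]; an op avoiding the whole window 2..5 is ordered, any other is concurrent
e1 [1,3]: concurrent
e3 [4,8]: concurrent
e4 [6,7]: after
e5 [9,10]: after

e1, e3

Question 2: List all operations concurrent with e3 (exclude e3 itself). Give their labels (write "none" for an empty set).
e3 spans [4,8]: anything still running between times 4 and 8 counts as concurrent
e1 [1,3]: before
e2 [2,5]: concurrent
e4 [6,7]: concurrent
e5 [9,10]: after

e2, e4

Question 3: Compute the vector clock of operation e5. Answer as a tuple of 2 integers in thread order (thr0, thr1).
VC(e1, invoked at 1): no causal predecessors; +1 on thr1 → (0, 1)
VC(e2, invoked at 2): no causal predecessors; +1 on thr0 → (1, 0)
VC(e3, invoked at 4): max of VC(e1)=(0, 1), then +1 on thread thr1 → (0, 2)
VC(e4, invoked at 6): max of VC(e2)=(1, 0), then +1 on thread thr0 → (2, 0)
VC(e5, invoked at 9): max of VC(e3)=(0, 2), VC(e4)=(2, 0), then +1 on thread thr0 → (3, 2)
target: VC(e5) = (3, 2)

(3, 2)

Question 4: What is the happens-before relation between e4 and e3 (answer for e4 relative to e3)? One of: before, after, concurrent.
e4 spans [6,7], e3 spans [4,8]
the intervals overlap in both directions

concurrent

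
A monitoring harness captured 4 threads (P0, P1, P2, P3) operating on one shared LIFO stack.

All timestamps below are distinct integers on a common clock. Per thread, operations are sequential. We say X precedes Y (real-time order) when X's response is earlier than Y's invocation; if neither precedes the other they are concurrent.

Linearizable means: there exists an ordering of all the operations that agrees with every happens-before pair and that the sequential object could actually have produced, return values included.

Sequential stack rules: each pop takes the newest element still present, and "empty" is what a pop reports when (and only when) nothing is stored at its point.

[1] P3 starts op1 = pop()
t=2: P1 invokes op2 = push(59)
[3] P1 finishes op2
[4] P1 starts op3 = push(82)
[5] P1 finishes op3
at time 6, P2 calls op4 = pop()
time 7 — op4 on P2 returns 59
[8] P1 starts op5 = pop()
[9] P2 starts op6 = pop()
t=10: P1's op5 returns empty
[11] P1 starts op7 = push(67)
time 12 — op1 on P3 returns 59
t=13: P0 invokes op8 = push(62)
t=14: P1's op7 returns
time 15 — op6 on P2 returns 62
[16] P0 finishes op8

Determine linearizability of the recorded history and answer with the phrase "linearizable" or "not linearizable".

prefix check: 1..11 passes, 1..12 fails once op1's time-12 response joins
5 completed operations, 5 real-time-consistent orders — every LIFO stack replay fails
including or dropping the 2 pending operations (op6, op7) in any combination fails
for example op1, op2, op3, op4, op5 (pending dropped) fails at step 1: op1 pop() → 59 is not legal there
for example op2, op1, op3, op4, op5 (pending dropped) fails at step 4: op4 pop() → 59 is not legal there

not linearizable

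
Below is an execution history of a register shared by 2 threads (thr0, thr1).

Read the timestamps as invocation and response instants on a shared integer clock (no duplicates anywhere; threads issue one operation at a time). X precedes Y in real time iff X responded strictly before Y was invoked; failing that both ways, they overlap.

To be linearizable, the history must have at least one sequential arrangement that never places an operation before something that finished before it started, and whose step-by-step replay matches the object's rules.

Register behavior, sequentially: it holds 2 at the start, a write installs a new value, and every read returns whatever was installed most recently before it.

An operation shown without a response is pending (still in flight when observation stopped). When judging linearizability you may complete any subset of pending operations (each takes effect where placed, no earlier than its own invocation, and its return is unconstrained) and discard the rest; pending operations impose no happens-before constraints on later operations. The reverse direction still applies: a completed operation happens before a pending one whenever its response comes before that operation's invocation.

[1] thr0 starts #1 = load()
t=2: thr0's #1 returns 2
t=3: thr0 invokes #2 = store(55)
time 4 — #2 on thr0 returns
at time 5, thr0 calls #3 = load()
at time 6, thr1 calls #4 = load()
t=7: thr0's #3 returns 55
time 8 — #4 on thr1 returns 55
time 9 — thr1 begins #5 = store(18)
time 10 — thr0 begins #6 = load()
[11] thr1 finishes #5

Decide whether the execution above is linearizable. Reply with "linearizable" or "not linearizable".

one valid linearization: #1, #2, #3, #4, #5
step 1: #1 load() → 2 — value 2
step 2: #2 store(55) — value 55
step 3: #3 load() → 55 — value 55
step 4: #4 load() → 55 — value 55
step 5: #5 store(18) — value 18

linearizable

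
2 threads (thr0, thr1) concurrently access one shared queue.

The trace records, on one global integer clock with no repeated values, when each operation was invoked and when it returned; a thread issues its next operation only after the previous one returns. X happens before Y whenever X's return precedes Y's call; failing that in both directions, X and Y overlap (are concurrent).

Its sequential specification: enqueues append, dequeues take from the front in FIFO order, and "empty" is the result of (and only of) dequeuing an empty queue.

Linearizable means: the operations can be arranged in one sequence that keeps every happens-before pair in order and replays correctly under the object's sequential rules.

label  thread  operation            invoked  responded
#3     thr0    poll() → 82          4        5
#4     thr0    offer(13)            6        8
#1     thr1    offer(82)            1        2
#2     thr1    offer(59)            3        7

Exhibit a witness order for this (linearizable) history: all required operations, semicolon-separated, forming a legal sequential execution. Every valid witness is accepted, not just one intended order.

#1; #2; #3; #4

1. #1 offer(82), leaving queue <82>
2. #2 offer(59), leaving queue <82,59>
3. #3 poll() → 82, leaving queue <59>
4. #4 offer(13), leaving queue <59,13>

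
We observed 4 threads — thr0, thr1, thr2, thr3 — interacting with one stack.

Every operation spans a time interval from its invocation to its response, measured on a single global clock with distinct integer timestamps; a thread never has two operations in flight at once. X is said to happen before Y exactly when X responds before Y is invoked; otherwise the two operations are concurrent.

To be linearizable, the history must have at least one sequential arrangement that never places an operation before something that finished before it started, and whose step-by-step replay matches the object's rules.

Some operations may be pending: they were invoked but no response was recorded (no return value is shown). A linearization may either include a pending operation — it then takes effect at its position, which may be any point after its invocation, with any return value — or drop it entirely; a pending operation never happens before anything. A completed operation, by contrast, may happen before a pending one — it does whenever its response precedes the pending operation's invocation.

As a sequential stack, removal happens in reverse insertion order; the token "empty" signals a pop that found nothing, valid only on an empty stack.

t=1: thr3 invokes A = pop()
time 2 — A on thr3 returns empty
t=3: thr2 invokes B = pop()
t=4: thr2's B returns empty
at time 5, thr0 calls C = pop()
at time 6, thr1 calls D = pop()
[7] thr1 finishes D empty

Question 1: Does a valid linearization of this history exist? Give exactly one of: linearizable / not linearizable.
linearizable

one valid linearization: A, B, C, D
step 1: A pop() → empty — stack <>
step 2: B pop() → empty — stack <>
step 3: C pop() (pending, included) — stack <>
step 4: D pop() → empty — stack <>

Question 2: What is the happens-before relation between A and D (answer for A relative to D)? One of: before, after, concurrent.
Answer: before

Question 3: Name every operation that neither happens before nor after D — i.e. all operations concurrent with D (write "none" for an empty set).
Answer: C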